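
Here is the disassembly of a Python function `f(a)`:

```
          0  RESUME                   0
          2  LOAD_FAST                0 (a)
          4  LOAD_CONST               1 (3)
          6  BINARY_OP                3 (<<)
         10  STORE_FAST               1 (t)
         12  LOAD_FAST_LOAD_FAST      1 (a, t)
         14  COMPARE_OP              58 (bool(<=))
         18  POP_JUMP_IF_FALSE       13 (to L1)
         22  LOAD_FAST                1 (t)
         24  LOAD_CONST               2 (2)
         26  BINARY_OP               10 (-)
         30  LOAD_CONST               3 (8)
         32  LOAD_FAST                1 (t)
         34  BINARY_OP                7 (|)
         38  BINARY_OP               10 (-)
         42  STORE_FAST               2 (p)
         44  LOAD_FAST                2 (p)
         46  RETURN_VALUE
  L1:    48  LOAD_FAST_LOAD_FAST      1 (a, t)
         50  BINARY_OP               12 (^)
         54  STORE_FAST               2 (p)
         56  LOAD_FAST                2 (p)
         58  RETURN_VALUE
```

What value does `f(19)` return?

LOAD_FAST a → push 19. Stack: [19]
LOAD_CONST → push 3. Stack: [19, 3]
BINARY_OP << → 19 << 3 = 152. Stack: [152]
STORE_FAST t → t=152. Stack: []
LOAD_FAST_LOAD_FAST a,t → push 19,152. Stack: [19, 152]
COMPARE_OP bool(<=) → 19 vs 152 = True. Stack: [True]
POP_JUMP_IF_FALSE → pop True; no jump. Stack: []
LOAD_FAST t → push 152. Stack: [152]
LOAD_CONST → push 2. Stack: [152, 2]
BINARY_OP - → 152 - 2 = 150. Stack: [150]
LOAD_CONST → push 8. Stack: [150, 8]
LOAD_FAST t → push 152. Stack: [150, 8, 152]
BINARY_OP | → 8 | 152 = 152. Stack: [150, 152]
BINARY_OP - → 150 - 152 = -2. Stack: [-2]
STORE_FAST p → p=-2. Stack: []
LOAD_FAST p → push -2. Stack: [-2]
RETURN_VALUE → return -2.

-2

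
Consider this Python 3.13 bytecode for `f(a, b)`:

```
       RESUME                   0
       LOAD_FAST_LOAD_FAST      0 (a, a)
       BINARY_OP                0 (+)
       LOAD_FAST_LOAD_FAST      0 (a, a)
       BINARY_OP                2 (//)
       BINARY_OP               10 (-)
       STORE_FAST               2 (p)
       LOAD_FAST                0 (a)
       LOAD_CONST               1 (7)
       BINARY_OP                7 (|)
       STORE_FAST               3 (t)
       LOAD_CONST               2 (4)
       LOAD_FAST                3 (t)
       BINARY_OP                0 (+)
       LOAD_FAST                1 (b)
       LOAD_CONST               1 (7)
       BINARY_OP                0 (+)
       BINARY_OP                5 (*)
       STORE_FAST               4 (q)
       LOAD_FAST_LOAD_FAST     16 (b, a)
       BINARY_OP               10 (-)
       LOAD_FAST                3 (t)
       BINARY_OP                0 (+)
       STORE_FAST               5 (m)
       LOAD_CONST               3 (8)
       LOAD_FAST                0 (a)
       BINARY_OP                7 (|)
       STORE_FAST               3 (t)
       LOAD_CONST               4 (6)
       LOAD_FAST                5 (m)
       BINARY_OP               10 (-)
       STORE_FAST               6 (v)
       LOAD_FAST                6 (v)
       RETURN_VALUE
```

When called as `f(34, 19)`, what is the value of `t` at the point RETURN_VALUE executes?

LOAD_FAST_LOAD_FAST a,a → push 34,34. Stack: [34, 34]
BINARY_OP + → 34 + 34 = 68. Stack: [68]
LOAD_FAST_LOAD_FAST a,a → push 34,34. Stack: [68, 34, 34]
BINARY_OP // → 34 // 34 = 1. Stack: [68, 1]
BINARY_OP - → 68 - 1 = 67. Stack: [67]
STORE_FAST p → p=67. Stack: []
LOAD_FAST a → push 34. Stack: [34]
LOAD_CONST → push 7. Stack: [34, 7]
BINARY_OP | → 34 | 7 = 39. Stack: [39]
STORE_FAST t → t=39. Stack: []
LOAD_CONST → push 4. Stack: [4]
LOAD_FAST t → push 39. Stack: [4, 39]
BINARY_OP + → 4 + 39 = 43. Stack: [43]
LOAD_FAST b → push 19. Stack: [43, 19]
LOAD_CONST → push 7. Stack: [43, 19, 7]
BINARY_OP + → 19 + 7 = 26. Stack: [43, 26]
BINARY_OP * → 43 * 26 = 1118. Stack: [1118]
STORE_FAST q → q=1118. Stack: []
LOAD_FAST_LOAD_FAST b,a → push 19,34. Stack: [19, 34]
BINARY_OP - → 19 - 34 = -15. Stack: [-15]
LOAD_FAST t → push 39. Stack: [-15, 39]
BINARY_OP + → -15 + 39 = 24. Stack: [24]
STORE_FAST m → m=24. Stack: []
LOAD_CONST → push 8. Stack: [8]
LOAD_FAST a → push 34. Stack: [8, 34]
BINARY_OP | → 8 | 34 = 42. Stack: [42]
STORE_FAST t → t=42. Stack: []
LOAD_CONST → push 6. Stack: [6]
LOAD_FAST m → push 24. Stack: [6, 24]
BINARY_OP - → 6 - 24 = -18. Stack: [-18]
STORE_FAST v → v=-18. Stack: []
LOAD_FAST v → push -18. Stack: [-18]
RETURN_VALUE → return -18.

42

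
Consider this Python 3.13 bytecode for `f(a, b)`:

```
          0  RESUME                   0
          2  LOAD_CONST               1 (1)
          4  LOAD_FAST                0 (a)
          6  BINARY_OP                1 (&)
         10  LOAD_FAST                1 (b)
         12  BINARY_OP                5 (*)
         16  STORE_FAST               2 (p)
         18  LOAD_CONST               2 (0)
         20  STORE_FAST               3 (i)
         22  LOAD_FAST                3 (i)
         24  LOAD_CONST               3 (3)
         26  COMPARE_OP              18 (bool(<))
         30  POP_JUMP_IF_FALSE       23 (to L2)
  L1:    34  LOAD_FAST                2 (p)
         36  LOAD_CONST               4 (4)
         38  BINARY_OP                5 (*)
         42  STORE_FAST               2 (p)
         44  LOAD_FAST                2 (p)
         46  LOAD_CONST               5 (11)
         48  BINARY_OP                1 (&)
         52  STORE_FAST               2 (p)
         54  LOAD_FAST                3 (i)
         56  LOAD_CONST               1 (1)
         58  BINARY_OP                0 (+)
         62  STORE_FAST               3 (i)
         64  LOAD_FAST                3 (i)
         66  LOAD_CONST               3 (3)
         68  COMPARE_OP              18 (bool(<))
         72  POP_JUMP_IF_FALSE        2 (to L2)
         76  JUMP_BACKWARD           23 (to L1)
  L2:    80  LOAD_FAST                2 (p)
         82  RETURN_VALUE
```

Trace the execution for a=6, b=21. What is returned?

0

LOAD_CONST → push 1. Stack: [1]
LOAD_FAST a → push 6. Stack: [1, 6]
BINARY_OP & → 1 & 6 = 0. Stack: [0]
LOAD_FAST b → push 21. Stack: [0, 21]
BINARY_OP * → 0 * 21 = 0. Stack: [0]
STORE_FAST p → p=0. Stack: []
LOAD_CONST → push 0. Stack: [0]
STORE_FAST i → i=0. Stack: []
LOAD_FAST i → push 0. Stack: [0]
LOAD_CONST → push 3. Stack: [0, 3]
COMPARE_OP bool(<) → 0 vs 3 = True. Stack: [True]
POP_JUMP_IF_FALSE → pop True; no jump. Stack: []
LOAD_FAST p → push 0. Stack: [0]
LOAD_CONST → push 4. Stack: [0, 4]
BINARY_OP * → 0 * 4 = 0. Stack: [0]
STORE_FAST p → p=0. Stack: []
LOAD_FAST p → push 0. Stack: [0]
LOAD_CONST → push 11. Stack: [0, 11]
BINARY_OP & → 0 & 11 = 0. Stack: [0]
STORE_FAST p → p=0. Stack: []
LOAD_FAST i → push 0. Stack: [0]
LOAD_CONST → push 1. Stack: [0, 1]
BINARY_OP + → 0 + 1 = 1. Stack: [1]
STORE_FAST i → i=1. Stack: []
LOAD_FAST i → push 1. Stack: [1]
LOAD_CONST → push 3. Stack: [1, 3]
COMPARE_OP bool(<) → 1 vs 3 = True. Stack: [True]
POP_JUMP_IF_FALSE → pop True; no jump. Stack: []
LOAD_FAST p → push 0. Stack: [0]
LOAD_CONST → push 4. Stack: [0, 4]
BINARY_OP * → 0 * 4 = 0. Stack: [0]
STORE_FAST p → p=0. Stack: []
LOAD_FAST p → push 0. Stack: [0]
LOAD_CONST → push 11. Stack: [0, 11]
BINARY_OP & → 0 & 11 = 0. Stack: [0]
STORE_FAST p → p=0. Stack: []
LOAD_FAST i → push 1. Stack: [1]
LOAD_CONST → push 1. Stack: [1, 1]
BINARY_OP + → 1 + 1 = 2. Stack: [2]
STORE_FAST i → i=2. Stack: []
LOAD_FAST i → push 2. Stack: [2]
LOAD_CONST → push 3. Stack: [2, 3]
COMPARE_OP bool(<) → 2 vs 3 = True. Stack: [True]
POP_JUMP_IF_FALSE → pop True; no jump. Stack: []
LOAD_FAST p → push 0. Stack: [0]
LOAD_CONST → push 4. Stack: [0, 4]
BINARY_OP * → 0 * 4 = 0. Stack: [0]
STORE_FAST p → p=0. Stack: []
LOAD_FAST p → push 0. Stack: [0]
LOAD_CONST → push 11. Stack: [0, 11]
BINARY_OP & → 0 & 11 = 0. Stack: [0]
STORE_FAST p → p=0. Stack: []
LOAD_FAST i → push 2. Stack: [2]
LOAD_CONST → push 1. Stack: [2, 1]
BINARY_OP + → 2 + 1 = 3. Stack: [3]
STORE_FAST i → i=3. Stack: []
LOAD_FAST i → push 3. Stack: [3]
LOAD_CONST → push 3. Stack: [3, 3]
COMPARE_OP bool(<) → 3 vs 3 = False. Stack: [False]
POP_JUMP_IF_FALSE → pop False; jump. Stack: []
LOAD_FAST p → push 0. Stack: [0]
RETURN_VALUE → return 0.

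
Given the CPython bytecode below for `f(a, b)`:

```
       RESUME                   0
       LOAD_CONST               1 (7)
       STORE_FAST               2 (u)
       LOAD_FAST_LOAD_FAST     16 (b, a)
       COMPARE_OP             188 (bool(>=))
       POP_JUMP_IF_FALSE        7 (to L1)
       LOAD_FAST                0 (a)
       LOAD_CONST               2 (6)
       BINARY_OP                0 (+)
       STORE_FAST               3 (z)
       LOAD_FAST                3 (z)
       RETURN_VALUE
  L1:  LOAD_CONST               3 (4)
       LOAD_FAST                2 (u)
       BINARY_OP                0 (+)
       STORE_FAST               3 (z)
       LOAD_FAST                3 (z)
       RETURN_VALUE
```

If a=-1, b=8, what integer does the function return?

5

LOAD_CONST → push 7. Stack: [7]
STORE_FAST u → u=7. Stack: []
LOAD_FAST_LOAD_FAST b,a → push 8,-1. Stack: [8, -1]
COMPARE_OP bool(>=) → 8 vs -1 = True. Stack: [True]
POP_JUMP_IF_FALSE → pop True; no jump. Stack: []
LOAD_FAST a → push -1. Stack: [-1]
LOAD_CONST → push 6. Stack: [-1, 6]
BINARY_OP + → -1 + 6 = 5. Stack: [5]
STORE_FAST z → z=5. Stack: []
LOAD_FAST z → push 5. Stack: [5]
RETURN_VALUE → return 5.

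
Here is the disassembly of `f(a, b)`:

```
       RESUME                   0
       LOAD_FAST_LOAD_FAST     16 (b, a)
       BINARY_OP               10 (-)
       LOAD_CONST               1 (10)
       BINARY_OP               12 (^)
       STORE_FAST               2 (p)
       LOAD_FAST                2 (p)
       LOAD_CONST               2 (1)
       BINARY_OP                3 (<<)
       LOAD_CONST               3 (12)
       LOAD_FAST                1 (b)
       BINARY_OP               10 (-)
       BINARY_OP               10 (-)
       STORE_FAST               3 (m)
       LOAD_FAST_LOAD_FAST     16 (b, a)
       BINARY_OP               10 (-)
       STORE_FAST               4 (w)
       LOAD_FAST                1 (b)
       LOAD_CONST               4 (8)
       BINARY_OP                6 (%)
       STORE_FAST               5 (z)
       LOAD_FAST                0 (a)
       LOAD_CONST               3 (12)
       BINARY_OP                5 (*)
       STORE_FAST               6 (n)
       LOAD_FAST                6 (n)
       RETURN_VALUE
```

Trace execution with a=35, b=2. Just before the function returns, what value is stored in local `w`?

LOAD_FAST_LOAD_FAST b,a → push 2,35. Stack: [2, 35]
BINARY_OP - → 2 - 35 = -33. Stack: [-33]
LOAD_CONST → push 10. Stack: [-33, 10]
BINARY_OP ^ → -33 ^ 10 = -43. Stack: [-43]
STORE_FAST p → p=-43. Stack: []
LOAD_FAST p → push -43. Stack: [-43]
LOAD_CONST → push 1. Stack: [-43, 1]
BINARY_OP << → -43 << 1 = -86. Stack: [-86]
LOAD_CONST → push 12. Stack: [-86, 12]
LOAD_FAST b → push 2. Stack: [-86, 12, 2]
BINARY_OP - → 12 - 2 = 10. Stack: [-86, 10]
BINARY_OP - → -86 - 10 = -96. Stack: [-96]
STORE_FAST m → m=-96. Stack: []
LOAD_FAST_LOAD_FAST b,a → push 2,35. Stack: [2, 35]
BINARY_OP - → 2 - 35 = -33. Stack: [-33]
STORE_FAST w → w=-33. Stack: []
LOAD_FAST b → push 2. Stack: [2]
LOAD_CONST → push 8. Stack: [2, 8]
BINARY_OP % → 2 % 8 = 2. Stack: [2]
STORE_FAST z → z=2. Stack: []
LOAD_FAST a → push 35. Stack: [35]
LOAD_CONST → push 12. Stack: [35, 12]
BINARY_OP * → 35 * 12 = 420. Stack: [420]
STORE_FAST n → n=420. Stack: []
LOAD_FAST n → push 420. Stack: [420]
RETURN_VALUE → return 420.

-33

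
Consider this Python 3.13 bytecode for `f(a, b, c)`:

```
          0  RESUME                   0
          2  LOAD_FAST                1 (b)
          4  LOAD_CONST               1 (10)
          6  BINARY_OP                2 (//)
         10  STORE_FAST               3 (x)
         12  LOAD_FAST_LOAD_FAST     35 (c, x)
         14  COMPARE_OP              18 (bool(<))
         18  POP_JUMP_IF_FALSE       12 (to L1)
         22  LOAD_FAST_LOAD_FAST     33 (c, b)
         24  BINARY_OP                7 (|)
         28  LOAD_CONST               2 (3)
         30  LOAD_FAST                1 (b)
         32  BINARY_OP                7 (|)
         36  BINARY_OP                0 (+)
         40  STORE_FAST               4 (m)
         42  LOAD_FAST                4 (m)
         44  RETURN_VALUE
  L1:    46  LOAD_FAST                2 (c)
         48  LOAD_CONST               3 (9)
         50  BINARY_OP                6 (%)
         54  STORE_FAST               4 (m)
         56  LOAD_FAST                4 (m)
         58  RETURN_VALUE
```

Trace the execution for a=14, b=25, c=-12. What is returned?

LOAD_FAST b → push 25. Stack: [25]
LOAD_CONST → push 10. Stack: [25, 10]
BINARY_OP // → 25 // 10 = 2. Stack: [2]
STORE_FAST x → x=2. Stack: []
LOAD_FAST_LOAD_FAST c,x → push -12,2. Stack: [-12, 2]
COMPARE_OP bool(<) → -12 vs 2 = True. Stack: [True]
POP_JUMP_IF_FALSE → pop True; no jump. Stack: []
LOAD_FAST_LOAD_FAST c,b → push -12,25. Stack: [-12, 25]
BINARY_OP | → -12 | 25 = -3. Stack: [-3]
LOAD_CONST → push 3. Stack: [-3, 3]
LOAD_FAST b → push 25. Stack: [-3, 3, 25]
BINARY_OP | → 3 | 25 = 27. Stack: [-3, 27]
BINARY_OP + → -3 + 27 = 24. Stack: [24]
STORE_FAST m → m=24. Stack: []
LOAD_FAST m → push 24. Stack: [24]
RETURN_VALUE → return 24.

24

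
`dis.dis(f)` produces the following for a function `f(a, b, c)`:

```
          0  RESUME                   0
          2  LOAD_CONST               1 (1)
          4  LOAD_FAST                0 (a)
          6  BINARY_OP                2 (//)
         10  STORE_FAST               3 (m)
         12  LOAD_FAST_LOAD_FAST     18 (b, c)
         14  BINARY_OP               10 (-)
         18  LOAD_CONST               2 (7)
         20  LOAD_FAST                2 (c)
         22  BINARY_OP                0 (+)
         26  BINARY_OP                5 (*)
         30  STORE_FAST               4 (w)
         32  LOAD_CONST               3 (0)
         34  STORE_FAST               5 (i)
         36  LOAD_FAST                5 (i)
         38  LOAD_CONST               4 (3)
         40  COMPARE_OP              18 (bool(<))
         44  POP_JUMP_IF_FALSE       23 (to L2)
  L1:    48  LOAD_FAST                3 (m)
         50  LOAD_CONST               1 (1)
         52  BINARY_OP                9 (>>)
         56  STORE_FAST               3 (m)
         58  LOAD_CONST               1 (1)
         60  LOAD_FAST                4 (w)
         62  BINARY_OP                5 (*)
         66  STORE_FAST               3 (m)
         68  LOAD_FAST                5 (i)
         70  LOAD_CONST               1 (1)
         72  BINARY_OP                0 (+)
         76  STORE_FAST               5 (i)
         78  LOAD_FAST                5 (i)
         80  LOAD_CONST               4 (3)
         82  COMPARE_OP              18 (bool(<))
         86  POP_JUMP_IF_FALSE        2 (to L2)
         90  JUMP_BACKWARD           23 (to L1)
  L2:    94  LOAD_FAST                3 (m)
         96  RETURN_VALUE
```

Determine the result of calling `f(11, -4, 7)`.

LOAD_CONST → push 1
LOAD_FAST a → push 11
BINARY_OP // → 1 // 11 = 0
STORE_FAST m → m=0
LOAD_FAST_LOAD_FAST b,c → push -4,7
BINARY_OP - → -4 - 7 = -11
LOAD_CONST → push 7
LOAD_FAST c → push 7
BINARY_OP + → 7 + 7 = 14
BINARY_OP * → -11 * 14 = -154
STORE_FAST w → w=-154
LOAD_CONST → push 0
STORE_FAST i → i=0
LOAD_FAST i → push 0
LOAD_CONST → push 3
COMPARE_OP bool(<) → 0 vs 3 = True
POP_JUMP_IF_FALSE → pop True; no jump
LOAD_FAST m → push 0
LOAD_CONST → push 1
BINARY_OP >> → 0 >> 1 = 0
STORE_FAST m → m=0
LOAD_CONST → push 1
LOAD_FAST w → push -154
BINARY_OP * → 1 * -154 = -154
STORE_FAST m → m=-154
LOAD_FAST i → push 0
LOAD_CONST → push 1
BINARY_OP + → 0 + 1 = 1
STORE_FAST i → i=1
LOAD_FAST i → push 1
LOAD_CONST → push 3
COMPARE_OP bool(<) → 1 vs 3 = True
POP_JUMP_IF_FALSE → pop True; no jump
LOAD_FAST m → push -154
LOAD_CONST → push 1
BINARY_OP >> → -154 >> 1 = -77
STORE_FAST m → m=-77
LOAD_CONST → push 1
LOAD_FAST w → push -154
BINARY_OP * → 1 * -154 = -154
STORE_FAST m → m=-154
LOAD_FAST i → push 1
LOAD_CONST → push 1
BINARY_OP + → 1 + 1 = 2
STORE_FAST i → i=2
LOAD_FAST i → push 2
LOAD_CONST → push 3
COMPARE_OP bool(<) → 2 vs 3 = True
POP_JUMP_IF_FALSE → pop True; no jump
LOAD_FAST m → push -154
LOAD_CONST → push 1
BINARY_OP >> → -154 >> 1 = -77
STORE_FAST m → m=-77
LOAD_CONST → push 1
LOAD_FAST w → push -154
BINARY_OP * → 1 * -154 = -154
STORE_FAST m → m=-154
LOAD_FAST i → push 2
LOAD_CONST → push 1
BINARY_OP + → 2 + 1 = 3
STORE_FAST i → i=3
LOAD_FAST i → push 3
LOAD_CONST → push 3
COMPARE_OP bool(<) → 3 vs 3 = False
POP_JUMP_IF_FALSE → pop False; jump
LOAD_FAST m → push -154
RETURN_VALUE → return -154.

-154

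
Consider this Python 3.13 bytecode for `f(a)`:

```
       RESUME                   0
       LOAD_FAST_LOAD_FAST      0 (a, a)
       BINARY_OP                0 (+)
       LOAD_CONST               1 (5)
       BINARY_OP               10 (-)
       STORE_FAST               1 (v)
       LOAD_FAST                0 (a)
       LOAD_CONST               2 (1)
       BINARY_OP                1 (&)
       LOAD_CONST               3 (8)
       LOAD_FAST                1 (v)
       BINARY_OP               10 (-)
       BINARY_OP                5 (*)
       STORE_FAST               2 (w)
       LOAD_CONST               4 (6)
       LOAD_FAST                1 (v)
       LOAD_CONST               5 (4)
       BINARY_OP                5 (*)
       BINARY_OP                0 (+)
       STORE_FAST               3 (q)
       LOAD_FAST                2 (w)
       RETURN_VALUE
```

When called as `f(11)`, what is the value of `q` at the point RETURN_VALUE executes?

LOAD_FAST_LOAD_FAST a,a → push 11,11. Stack: [11, 11]
BINARY_OP + → 11 + 11 = 22. Stack: [22]
LOAD_CONST → push 5. Stack: [22, 5]
BINARY_OP - → 22 - 5 = 17. Stack: [17]
STORE_FAST v → v=17. Stack: []
LOAD_FAST a → push 11. Stack: [11]
LOAD_CONST → push 1. Stack: [11, 1]
BINARY_OP & → 11 & 1 = 1. Stack: [1]
LOAD_CONST → push 8. Stack: [1, 8]
LOAD_FAST v → push 17. Stack: [1, 8, 17]
BINARY_OP - → 8 - 17 = -9. Stack: [1, -9]
BINARY_OP * → 1 * -9 = -9. Stack: [-9]
STORE_FAST w → w=-9. Stack: []
LOAD_CONST → push 6. Stack: [6]
LOAD_FAST v → push 17. Stack: [6, 17]
LOAD_CONST → push 4. Stack: [6, 17, 4]
BINARY_OP * → 17 * 4 = 68. Stack: [6, 68]
BINARY_OP + → 6 + 68 = 74. Stack: [74]
STORE_FAST q → q=74. Stack: []
LOAD_FAST w → push -9. Stack: [-9]
RETURN_VALUE → return -9.

74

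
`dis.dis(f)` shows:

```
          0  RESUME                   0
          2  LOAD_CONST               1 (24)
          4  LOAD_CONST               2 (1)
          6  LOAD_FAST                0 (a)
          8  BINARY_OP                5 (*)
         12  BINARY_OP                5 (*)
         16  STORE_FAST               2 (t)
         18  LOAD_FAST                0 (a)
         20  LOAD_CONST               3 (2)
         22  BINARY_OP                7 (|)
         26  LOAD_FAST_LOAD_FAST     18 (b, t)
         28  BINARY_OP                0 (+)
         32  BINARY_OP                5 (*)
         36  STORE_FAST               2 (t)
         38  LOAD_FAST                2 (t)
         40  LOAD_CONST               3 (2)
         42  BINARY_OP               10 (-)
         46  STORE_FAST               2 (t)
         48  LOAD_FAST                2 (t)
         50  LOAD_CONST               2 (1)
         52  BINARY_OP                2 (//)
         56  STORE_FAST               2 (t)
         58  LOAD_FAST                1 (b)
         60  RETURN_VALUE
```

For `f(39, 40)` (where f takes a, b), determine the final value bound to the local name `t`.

LOAD_CONST → push 24. Stack: [24]
LOAD_CONST → push 1. Stack: [24, 1]
LOAD_FAST a → push 39. Stack: [24, 1, 39]
BINARY_OP * → 1 * 39 = 39. Stack: [24, 39]
BINARY_OP * → 24 * 39 = 936. Stack: [936]
STORE_FAST t → t=936. Stack: []
LOAD_FAST a → push 39. Stack: [39]
LOAD_CONST → push 2. Stack: [39, 2]
BINARY_OP | → 39 | 2 = 39. Stack: [39]
LOAD_FAST_LOAD_FAST b,t → push 40,936. Stack: [39, 40, 936]
BINARY_OP + → 40 + 936 = 976. Stack: [39, 976]
BINARY_OP * → 39 * 976 = 38064. Stack: [38064]
STORE_FAST t → t=38064. Stack: []
LOAD_FAST t → push 38064. Stack: [38064]
LOAD_CONST → push 2. Stack: [38064, 2]
BINARY_OP - → 38064 - 2 = 38062. Stack: [38062]
STORE_FAST t → t=38062. Stack: []
LOAD_FAST t → push 38062. Stack: [38062]
LOAD_CONST → push 1. Stack: [38062, 1]
BINARY_OP // → 38062 // 1 = 38062. Stack: [38062]
STORE_FAST t → t=38062. Stack: []
LOAD_FAST b → push 40. Stack: [40]
RETURN_VALUE → return 40.

38062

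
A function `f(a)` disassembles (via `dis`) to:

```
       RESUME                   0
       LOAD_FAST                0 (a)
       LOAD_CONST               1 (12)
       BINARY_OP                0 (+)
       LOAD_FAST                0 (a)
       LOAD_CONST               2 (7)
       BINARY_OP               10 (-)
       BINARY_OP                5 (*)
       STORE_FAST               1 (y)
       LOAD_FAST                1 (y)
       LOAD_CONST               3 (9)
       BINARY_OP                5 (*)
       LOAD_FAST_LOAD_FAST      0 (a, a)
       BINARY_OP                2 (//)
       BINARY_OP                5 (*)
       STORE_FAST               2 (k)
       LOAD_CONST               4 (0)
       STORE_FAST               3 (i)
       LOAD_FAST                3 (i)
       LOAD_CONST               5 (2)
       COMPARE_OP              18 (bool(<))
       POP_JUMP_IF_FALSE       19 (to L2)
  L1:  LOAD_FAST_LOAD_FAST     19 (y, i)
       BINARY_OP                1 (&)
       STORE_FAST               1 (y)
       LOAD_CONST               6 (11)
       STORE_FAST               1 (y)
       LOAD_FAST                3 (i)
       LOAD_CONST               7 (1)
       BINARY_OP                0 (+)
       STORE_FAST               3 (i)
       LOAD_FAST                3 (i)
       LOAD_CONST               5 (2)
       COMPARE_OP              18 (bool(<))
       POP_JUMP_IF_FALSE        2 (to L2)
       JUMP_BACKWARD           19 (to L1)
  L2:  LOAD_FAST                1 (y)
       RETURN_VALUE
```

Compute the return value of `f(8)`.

LOAD_FAST a → push 8. Stack: [8]
LOAD_CONST → push 12. Stack: [8, 12]
BINARY_OP + → 8 + 12 = 20. Stack: [20]
LOAD_FAST a → push 8. Stack: [20, 8]
LOAD_CONST → push 7. Stack: [20, 8, 7]
BINARY_OP - → 8 - 7 = 1. Stack: [20, 1]
BINARY_OP * → 20 * 1 = 20. Stack: [20]
STORE_FAST y → y=20. Stack: []
LOAD_FAST y → push 20. Stack: [20]
LOAD_CONST → push 9. Stack: [20, 9]
BINARY_OP * → 20 * 9 = 180. Stack: [180]
LOAD_FAST_LOAD_FAST a,a → push 8,8. Stack: [180, 8, 8]
BINARY_OP // → 8 // 8 = 1. Stack: [180, 1]
BINARY_OP * → 180 * 1 = 180. Stack: [180]
STORE_FAST k → k=180. Stack: []
LOAD_CONST → push 0. Stack: [0]
STORE_FAST i → i=0. Stack: []
LOAD_FAST i → push 0. Stack: [0]
LOAD_CONST → push 2. Stack: [0, 2]
COMPARE_OP bool(<) → 0 vs 2 = True. Stack: [True]
POP_JUMP_IF_FALSE → pop True; no jump. Stack: []
LOAD_FAST_LOAD_FAST y,i → push 20,0. Stack: [20, 0]
BINARY_OP & → 20 & 0 = 0. Stack: [0]
STORE_FAST y → y=0. Stack: []
LOAD_CONST → push 11. Stack: [11]
STORE_FAST y → y=11. Stack: []
LOAD_FAST i → push 0. Stack: [0]
LOAD_CONST → push 1. Stack: [0, 1]
BINARY_OP + → 0 + 1 = 1. Stack: [1]
STORE_FAST i → i=1. Stack: []
LOAD_FAST i → push 1. Stack: [1]
LOAD_CONST → push 2. Stack: [1, 2]
COMPARE_OP bool(<) → 1 vs 2 = True. Stack: [True]
POP_JUMP_IF_FALSE → pop True; no jump. Stack: []
LOAD_FAST_LOAD_FAST y,i → push 11,1. Stack: [11, 1]
BINARY_OP & → 11 & 1 = 1. Stack: [1]
STORE_FAST y → y=1. Stack: []
LOAD_CONST → push 11. Stack: [11]
STORE_FAST y → y=11. Stack: []
LOAD_FAST i → push 1. Stack: [1]
LOAD_CONST → push 1. Stack: [1, 1]
BINARY_OP + → 1 + 1 = 2. Stack: [2]
STORE_FAST i → i=2. Stack: []
LOAD_FAST i → push 2. Stack: [2]
LOAD_CONST → push 2. Stack: [2, 2]
COMPARE_OP bool(<) → 2 vs 2 = False. Stack: [False]
POP_JUMP_IF_FALSE → pop False; jump. Stack: []
LOAD_FAST y → push 11. Stack: [11]
RETURN_VALUE → return 11.

11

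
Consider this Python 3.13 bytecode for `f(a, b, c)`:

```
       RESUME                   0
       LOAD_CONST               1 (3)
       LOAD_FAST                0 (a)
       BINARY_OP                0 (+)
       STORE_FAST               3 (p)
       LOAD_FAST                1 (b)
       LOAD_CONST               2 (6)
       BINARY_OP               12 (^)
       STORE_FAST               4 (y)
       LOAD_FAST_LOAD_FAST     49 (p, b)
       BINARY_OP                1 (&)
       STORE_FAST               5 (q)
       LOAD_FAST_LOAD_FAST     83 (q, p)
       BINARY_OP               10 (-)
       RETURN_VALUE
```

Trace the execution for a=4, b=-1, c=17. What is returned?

0

LOAD_CONST → push 3. Stack: [3]
LOAD_FAST a → push 4. Stack: [3, 4]
BINARY_OP + → 3 + 4 = 7. Stack: [7]
STORE_FAST p → p=7. Stack: []
LOAD_FAST b → push -1. Stack: [-1]
LOAD_CONST → push 6. Stack: [-1, 6]
BINARY_OP ^ → -1 ^ 6 = -7. Stack: [-7]
STORE_FAST y → y=-7. Stack: []
LOAD_FAST_LOAD_FAST p,b → push 7,-1. Stack: [7, -1]
BINARY_OP & → 7 & -1 = 7. Stack: [7]
STORE_FAST q → q=7. Stack: []
LOAD_FAST_LOAD_FAST q,p → push 7,7. Stack: [7, 7]
BINARY_OP - → 7 - 7 = 0. Stack: [0]
RETURN_VALUE → return 0.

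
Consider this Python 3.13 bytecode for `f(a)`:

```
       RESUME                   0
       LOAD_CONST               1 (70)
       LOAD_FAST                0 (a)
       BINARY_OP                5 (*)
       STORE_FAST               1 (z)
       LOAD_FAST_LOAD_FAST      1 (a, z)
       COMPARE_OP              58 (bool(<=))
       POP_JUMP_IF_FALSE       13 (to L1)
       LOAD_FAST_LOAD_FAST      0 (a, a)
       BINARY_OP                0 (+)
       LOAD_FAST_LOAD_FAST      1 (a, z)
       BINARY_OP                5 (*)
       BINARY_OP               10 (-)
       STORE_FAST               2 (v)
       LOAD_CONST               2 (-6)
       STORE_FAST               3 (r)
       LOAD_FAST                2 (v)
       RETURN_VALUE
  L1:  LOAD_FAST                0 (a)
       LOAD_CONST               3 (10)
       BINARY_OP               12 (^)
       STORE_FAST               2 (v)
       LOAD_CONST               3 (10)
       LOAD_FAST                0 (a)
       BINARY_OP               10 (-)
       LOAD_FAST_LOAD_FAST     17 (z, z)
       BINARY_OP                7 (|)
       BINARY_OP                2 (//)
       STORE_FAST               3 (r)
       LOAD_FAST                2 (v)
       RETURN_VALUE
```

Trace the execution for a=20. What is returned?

LOAD_CONST → push 70. Stack: [70]
LOAD_FAST a → push 20. Stack: [70, 20]
BINARY_OP * → 70 * 20 = 1400. Stack: [1400]
STORE_FAST z → z=1400. Stack: []
LOAD_FAST_LOAD_FAST a,z → push 20,1400. Stack: [20, 1400]
COMPARE_OP bool(<=) → 20 vs 1400 = True. Stack: [True]
POP_JUMP_IF_FALSE → pop True; no jump. Stack: []
LOAD_FAST_LOAD_FAST a,a → push 20,20. Stack: [20, 20]
BINARY_OP + → 20 + 20 = 40. Stack: [40]
LOAD_FAST_LOAD_FAST a,z → push 20,1400. Stack: [40, 20, 1400]
BINARY_OP * → 20 * 1400 = 28000. Stack: [40, 28000]
BINARY_OP - → 40 - 28000 = -27960. Stack: [-27960]
STORE_FAST v → v=-27960. Stack: []
LOAD_CONST → push -6. Stack: [-6]
STORE_FAST r → r=-6. Stack: []
LOAD_FAST v → push -27960. Stack: [-27960]
RETURN_VALUE → return -27960.

-27960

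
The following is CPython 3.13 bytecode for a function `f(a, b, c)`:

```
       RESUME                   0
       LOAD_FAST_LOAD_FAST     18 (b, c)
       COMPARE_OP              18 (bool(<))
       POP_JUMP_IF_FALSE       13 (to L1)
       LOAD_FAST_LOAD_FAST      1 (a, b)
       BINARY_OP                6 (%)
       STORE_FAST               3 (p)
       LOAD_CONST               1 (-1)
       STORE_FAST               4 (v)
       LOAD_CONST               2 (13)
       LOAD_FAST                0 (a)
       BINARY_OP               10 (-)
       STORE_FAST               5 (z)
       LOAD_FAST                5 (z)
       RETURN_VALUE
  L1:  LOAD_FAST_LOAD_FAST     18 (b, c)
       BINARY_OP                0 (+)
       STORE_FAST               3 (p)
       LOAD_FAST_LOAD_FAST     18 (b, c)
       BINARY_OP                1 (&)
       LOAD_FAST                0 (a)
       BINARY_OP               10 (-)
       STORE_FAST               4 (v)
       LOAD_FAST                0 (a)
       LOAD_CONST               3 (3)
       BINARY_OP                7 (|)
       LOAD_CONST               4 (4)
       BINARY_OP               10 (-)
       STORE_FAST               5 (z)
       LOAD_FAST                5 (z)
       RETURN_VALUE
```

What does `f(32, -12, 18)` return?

LOAD_FAST_LOAD_FAST b,c → push -12,18. Stack: [-12, 18]
COMPARE_OP bool(<) → -12 vs 18 = True. Stack: [True]
POP_JUMP_IF_FALSE → pop True; no jump. Stack: []
LOAD_FAST_LOAD_FAST a,b → push 32,-12. Stack: [32, -12]
BINARY_OP % → 32 % -12 = -4. Stack: [-4]
STORE_FAST p → p=-4. Stack: []
LOAD_CONST → push -1. Stack: [-1]
STORE_FAST v → v=-1. Stack: []
LOAD_CONST → push 13. Stack: [13]
LOAD_FAST a → push 32. Stack: [13, 32]
BINARY_OP - → 13 - 32 = -19. Stack: [-19]
STORE_FAST z → z=-19. Stack: []
LOAD_FAST z → push -19. Stack: [-19]
RETURN_VALUE → return -19.

-19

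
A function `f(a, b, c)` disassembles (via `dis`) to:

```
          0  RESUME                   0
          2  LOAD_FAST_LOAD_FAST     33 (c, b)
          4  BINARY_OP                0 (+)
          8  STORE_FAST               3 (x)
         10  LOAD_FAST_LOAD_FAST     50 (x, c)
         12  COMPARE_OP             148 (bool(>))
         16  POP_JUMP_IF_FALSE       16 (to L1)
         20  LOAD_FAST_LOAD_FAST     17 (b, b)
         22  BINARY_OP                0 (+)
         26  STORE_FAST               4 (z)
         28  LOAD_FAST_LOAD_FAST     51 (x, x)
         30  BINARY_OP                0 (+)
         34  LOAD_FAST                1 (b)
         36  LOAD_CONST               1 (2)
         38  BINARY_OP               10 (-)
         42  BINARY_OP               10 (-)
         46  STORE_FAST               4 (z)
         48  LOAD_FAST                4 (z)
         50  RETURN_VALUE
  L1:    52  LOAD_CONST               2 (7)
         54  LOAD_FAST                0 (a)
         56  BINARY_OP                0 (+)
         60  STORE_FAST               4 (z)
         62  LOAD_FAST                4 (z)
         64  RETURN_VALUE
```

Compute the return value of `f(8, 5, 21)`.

LOAD_FAST_LOAD_FAST c,b → push 21,5. Stack: [21, 5]
BINARY_OP + → 21 + 5 = 26. Stack: [26]
STORE_FAST x → x=26. Stack: []
LOAD_FAST_LOAD_FAST x,c → push 26,21. Stack: [26, 21]
COMPARE_OP bool(>) → 26 vs 21 = True. Stack: [True]
POP_JUMP_IF_FALSE → pop True; no jump. Stack: []
LOAD_FAST_LOAD_FAST b,b → push 5,5. Stack: [5, 5]
BINARY_OP + → 5 + 5 = 10. Stack: [10]
STORE_FAST z → z=10. Stack: []
LOAD_FAST_LOAD_FAST x,x → push 26,26. Stack: [26, 26]
BINARY_OP + → 26 + 26 = 52. Stack: [52]
LOAD_FAST b → push 5. Stack: [52, 5]
LOAD_CONST → push 2. Stack: [52, 5, 2]
BINARY_OP - → 5 - 2 = 3. Stack: [52, 3]
BINARY_OP - → 52 - 3 = 49. Stack: [49]
STORE_FAST z → z=49. Stack: []
LOAD_FAST z → push 49. Stack: [49]
RETURN_VALUE → return 49.

49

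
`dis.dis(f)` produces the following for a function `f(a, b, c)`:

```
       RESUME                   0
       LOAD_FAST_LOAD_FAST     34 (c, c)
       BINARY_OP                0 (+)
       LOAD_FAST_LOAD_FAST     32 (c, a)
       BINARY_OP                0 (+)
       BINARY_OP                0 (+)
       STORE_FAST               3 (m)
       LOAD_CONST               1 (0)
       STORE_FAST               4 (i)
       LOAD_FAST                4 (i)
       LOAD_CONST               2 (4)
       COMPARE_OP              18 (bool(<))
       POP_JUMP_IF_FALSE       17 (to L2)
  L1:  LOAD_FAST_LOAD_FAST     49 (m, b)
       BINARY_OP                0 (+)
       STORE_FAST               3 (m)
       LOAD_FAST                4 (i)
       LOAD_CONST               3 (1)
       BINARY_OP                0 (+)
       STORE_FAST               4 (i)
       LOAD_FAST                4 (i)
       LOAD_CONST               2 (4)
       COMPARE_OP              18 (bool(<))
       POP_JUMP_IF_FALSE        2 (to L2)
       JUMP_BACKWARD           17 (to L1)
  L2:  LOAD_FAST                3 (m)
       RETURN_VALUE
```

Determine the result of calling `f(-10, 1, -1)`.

-9

LOAD_FAST_LOAD_FAST c,c → push -1,-1. Stack: [-1, -1]
BINARY_OP + → -1 + -1 = -2. Stack: [-2]
LOAD_FAST_LOAD_FAST c,a → push -1,-10. Stack: [-2, -1, -10]
BINARY_OP + → -1 + -10 = -11. Stack: [-2, -11]
BINARY_OP + → -2 + -11 = -13. Stack: [-13]
STORE_FAST m → m=-13. Stack: []
LOAD_CONST → push 0. Stack: [0]
STORE_FAST i → i=0. Stack: []
LOAD_FAST i → push 0. Stack: [0]
LOAD_CONST → push 4. Stack: [0, 4]
COMPARE_OP bool(<) → 0 vs 4 = True. Stack: [True]
POP_JUMP_IF_FALSE → pop True; no jump. Stack: []
LOAD_FAST_LOAD_FAST m,b → push -13,1. Stack: [-13, 1]
BINARY_OP + → -13 + 1 = -12. Stack: [-12]
STORE_FAST m → m=-12. Stack: []
LOAD_FAST i → push 0. Stack: [0]
LOAD_CONST → push 1. Stack: [0, 1]
BINARY_OP + → 0 + 1 = 1. Stack: [1]
STORE_FAST i → i=1. Stack: []
LOAD_FAST i → push 1. Stack: [1]
LOAD_CONST → push 4. Stack: [1, 4]
COMPARE_OP bool(<) → 1 vs 4 = True. Stack: [True]
POP_JUMP_IF_FALSE → pop True; no jump. Stack: []
LOAD_FAST_LOAD_FAST m,b → push -12,1. Stack: [-12, 1]
BINARY_OP + → -12 + 1 = -11. Stack: [-11]
STORE_FAST m → m=-11. Stack: []
LOAD_FAST i → push 1. Stack: [1]
LOAD_CONST → push 1. Stack: [1, 1]
BINARY_OP + → 1 + 1 = 2. Stack: [2]
STORE_FAST i → i=2. Stack: []
LOAD_FAST i → push 2. Stack: [2]
LOAD_CONST → push 4. Stack: [2, 4]
COMPARE_OP bool(<) → 2 vs 4 = True. Stack: [True]
POP_JUMP_IF_FALSE → pop True; no jump. Stack: []
LOAD_FAST_LOAD_FAST m,b → push -11,1. Stack: [-11, 1]
BINARY_OP + → -11 + 1 = -10. Stack: [-10]
STORE_FAST m → m=-10. Stack: []
LOAD_FAST i → push 2. Stack: [2]
LOAD_CONST → push 1. Stack: [2, 1]
BINARY_OP + → 2 + 1 = 3. Stack: [3]
STORE_FAST i → i=3. Stack: []
LOAD_FAST i → push 3. Stack: [3]
LOAD_CONST → push 4. Stack: [3, 4]
COMPARE_OP bool(<) → 3 vs 4 = True. Stack: [True]
POP_JUMP_IF_FALSE → pop True; no jump. Stack: []
LOAD_FAST_LOAD_FAST m,b → push -10,1. Stack: [-10, 1]
BINARY_OP + → -10 + 1 = -9. Stack: [-9]
STORE_FAST m → m=-9. Stack: []
LOAD_FAST i → push 3. Stack: [3]
LOAD_CONST → push 1. Stack: [3, 1]
BINARY_OP + → 3 + 1 = 4. Stack: [4]
STORE_FAST i → i=4. Stack: []
LOAD_FAST i → push 4. Stack: [4]
LOAD_CONST → push 4. Stack: [4, 4]
COMPARE_OP bool(<) → 4 vs 4 = False. Stack: [False]
POP_JUMP_IF_FALSE → pop False; jump. Stack: []
LOAD_FAST m → push -9. Stack: [-9]
RETURN_VALUE → return -9.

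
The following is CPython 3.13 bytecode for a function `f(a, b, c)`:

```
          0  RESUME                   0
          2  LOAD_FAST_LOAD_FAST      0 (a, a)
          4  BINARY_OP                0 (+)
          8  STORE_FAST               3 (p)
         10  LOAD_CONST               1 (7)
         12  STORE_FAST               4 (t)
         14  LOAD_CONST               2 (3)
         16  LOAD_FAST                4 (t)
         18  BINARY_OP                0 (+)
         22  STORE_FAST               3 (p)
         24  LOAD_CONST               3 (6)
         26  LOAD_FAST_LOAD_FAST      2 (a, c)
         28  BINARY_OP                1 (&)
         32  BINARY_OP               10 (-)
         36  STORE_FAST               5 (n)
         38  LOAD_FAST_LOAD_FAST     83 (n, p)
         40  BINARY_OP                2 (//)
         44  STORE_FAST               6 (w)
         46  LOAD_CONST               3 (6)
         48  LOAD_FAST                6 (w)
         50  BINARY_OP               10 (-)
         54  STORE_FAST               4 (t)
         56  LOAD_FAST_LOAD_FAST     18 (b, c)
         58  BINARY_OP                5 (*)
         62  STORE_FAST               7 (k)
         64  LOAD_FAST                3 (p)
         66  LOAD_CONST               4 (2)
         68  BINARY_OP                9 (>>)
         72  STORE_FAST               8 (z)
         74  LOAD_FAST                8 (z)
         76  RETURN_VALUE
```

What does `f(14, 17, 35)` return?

2

LOAD_FAST_LOAD_FAST a,a → push 14,14. Stack: [14, 14]
BINARY_OP + → 14 + 14 = 28. Stack: [28]
STORE_FAST p → p=28. Stack: []
LOAD_CONST → push 7. Stack: [7]
STORE_FAST t → t=7. Stack: []
LOAD_CONST → push 3. Stack: [3]
LOAD_FAST t → push 7. Stack: [3, 7]
BINARY_OP + → 3 + 7 = 10. Stack: [10]
STORE_FAST p → p=10. Stack: []
LOAD_CONST → push 6. Stack: [6]
LOAD_FAST_LOAD_FAST a,c → push 14,35. Stack: [6, 14, 35]
BINARY_OP & → 14 & 35 = 2. Stack: [6, 2]
BINARY_OP - → 6 - 2 = 4. Stack: [4]
STORE_FAST n → n=4. Stack: []
LOAD_FAST_LOAD_FAST n,p → push 4,10. Stack: [4, 10]
BINARY_OP // → 4 // 10 = 0. Stack: [0]
STORE_FAST w → w=0. Stack: []
LOAD_CONST → push 6. Stack: [6]
LOAD_FAST w → push 0. Stack: [6, 0]
BINARY_OP - → 6 - 0 = 6. Stack: [6]
STORE_FAST t → t=6. Stack: []
LOAD_FAST_LOAD_FAST b,c → push 17,35. Stack: [17, 35]
BINARY_OP * → 17 * 35 = 595. Stack: [595]
STORE_FAST k → k=595. Stack: []
LOAD_FAST p → push 10. Stack: [10]
LOAD_CONST → push 2. Stack: [10, 2]
BINARY_OP >> → 10 >> 2 = 2. Stack: [2]
STORE_FAST z → z=2. Stack: []
LOAD_FAST z → push 2. Stack: [2]
RETURN_VALUE → return 2.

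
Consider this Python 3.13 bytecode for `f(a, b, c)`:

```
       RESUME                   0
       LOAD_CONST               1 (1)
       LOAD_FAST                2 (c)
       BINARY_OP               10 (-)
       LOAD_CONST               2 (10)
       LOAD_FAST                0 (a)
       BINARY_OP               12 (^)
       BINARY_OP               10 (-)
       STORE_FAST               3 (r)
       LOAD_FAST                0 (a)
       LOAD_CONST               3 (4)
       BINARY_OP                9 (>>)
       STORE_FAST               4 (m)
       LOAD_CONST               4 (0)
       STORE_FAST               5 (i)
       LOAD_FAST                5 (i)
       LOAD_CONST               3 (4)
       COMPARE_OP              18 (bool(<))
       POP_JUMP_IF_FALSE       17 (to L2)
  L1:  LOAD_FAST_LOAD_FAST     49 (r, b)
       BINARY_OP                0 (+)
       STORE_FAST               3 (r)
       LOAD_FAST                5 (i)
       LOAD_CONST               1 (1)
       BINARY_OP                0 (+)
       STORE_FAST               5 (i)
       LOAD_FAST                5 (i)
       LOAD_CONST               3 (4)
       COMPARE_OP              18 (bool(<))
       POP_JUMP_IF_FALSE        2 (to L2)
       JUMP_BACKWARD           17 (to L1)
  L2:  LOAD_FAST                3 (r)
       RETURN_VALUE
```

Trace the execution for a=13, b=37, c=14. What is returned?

LOAD_CONST → push 1. Stack: [1]
LOAD_FAST c → push 14. Stack: [1, 14]
BINARY_OP - → 1 - 14 = -13. Stack: [-13]
LOAD_CONST → push 10. Stack: [-13, 10]
LOAD_FAST a → push 13. Stack: [-13, 10, 13]
BINARY_OP ^ → 10 ^ 13 = 7. Stack: [-13, 7]
BINARY_OP - → -13 - 7 = -20. Stack: [-20]
STORE_FAST r → r=-20. Stack: []
LOAD_FAST a → push 13. Stack: [13]
LOAD_CONST → push 4. Stack: [13, 4]
BINARY_OP >> → 13 >> 4 = 0. Stack: [0]
STORE_FAST m → m=0. Stack: []
LOAD_CONST → push 0. Stack: [0]
STORE_FAST i → i=0. Stack: []
LOAD_FAST i → push 0. Stack: [0]
LOAD_CONST → push 4. Stack: [0, 4]
COMPARE_OP bool(<) → 0 vs 4 = True. Stack: [True]
POP_JUMP_IF_FALSE → pop True; no jump. Stack: []
LOAD_FAST_LOAD_FAST r,b → push -20,37. Stack: [-20, 37]
BINARY_OP + → -20 + 37 = 17. Stack: [17]
STORE_FAST r → r=17. Stack: []
LOAD_FAST i → push 0. Stack: [0]
LOAD_CONST → push 1. Stack: [0, 1]
BINARY_OP + → 0 + 1 = 1. Stack: [1]
STORE_FAST i → i=1. Stack: []
LOAD_FAST i → push 1. Stack: [1]
LOAD_CONST → push 4. Stack: [1, 4]
COMPARE_OP bool(<) → 1 vs 4 = True. Stack: [True]
POP_JUMP_IF_FALSE → pop True; no jump. Stack: []
LOAD_FAST_LOAD_FAST r,b → push 17,37. Stack: [17, 37]
BINARY_OP + → 17 + 37 = 54. Stack: [54]
STORE_FAST r → r=54. Stack: []
LOAD_FAST i → push 1. Stack: [1]
LOAD_CONST → push 1. Stack: [1, 1]
BINARY_OP + → 1 + 1 = 2. Stack: [2]
STORE_FAST i → i=2. Stack: []
LOAD_FAST i → push 2. Stack: [2]
LOAD_CONST → push 4. Stack: [2, 4]
COMPARE_OP bool(<) → 2 vs 4 = True. Stack: [True]
POP_JUMP_IF_FALSE → pop True; no jump. Stack: []
LOAD_FAST_LOAD_FAST r,b → push 54,37. Stack: [54, 37]
BINARY_OP + → 54 + 37 = 91. Stack: [91]
STORE_FAST r → r=91. Stack: []
LOAD_FAST i → push 2. Stack: [2]
LOAD_CONST → push 1. Stack: [2, 1]
BINARY_OP + → 2 + 1 = 3. Stack: [3]
STORE_FAST i → i=3. Stack: []
LOAD_FAST i → push 3. Stack: [3]
LOAD_CONST → push 4. Stack: [3, 4]
COMPARE_OP bool(<) → 3 vs 4 = True. Stack: [True]
POP_JUMP_IF_FALSE → pop True; no jump. Stack: []
LOAD_FAST_LOAD_FAST r,b → push 91,37. Stack: [91, 37]
BINARY_OP + → 91 + 37 = 128. Stack: [128]
STORE_FAST r → r=128. Stack: []
LOAD_FAST i → push 3. Stack: [3]
LOAD_CONST → push 1. Stack: [3, 1]
BINARY_OP + → 3 + 1 = 4. Stack: [4]
STORE_FAST i → i=4. Stack: []
LOAD_FAST i → push 4. Stack: [4]
LOAD_CONST → push 4. Stack: [4, 4]
COMPARE_OP bool(<) → 4 vs 4 = False. Stack: [False]
POP_JUMP_IF_FALSE → pop False; jump. Stack: []
LOAD_FAST r → push 128. Stack: [128]
RETURN_VALUE → return 128.

128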